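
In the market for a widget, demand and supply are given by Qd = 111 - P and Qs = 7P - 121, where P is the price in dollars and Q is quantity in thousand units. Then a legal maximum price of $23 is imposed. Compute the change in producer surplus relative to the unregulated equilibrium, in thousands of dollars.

Equilibrium: 111 - P = 7P - 121, so 232 = 8P and P* = 29, Q* = 82.
The ceiling of 23 is below the equilibrium price 29, so it binds.
At P = 23: Qd = 111 - 23 = 88 and Qs = 7·23 - 121 = 40.
Producer surplus without the control is ½ · (29 - 121/7) · 82 = 3362/7.
With the ceiling, producers sell 40 units at 23, so PS = ½ · (23 - 121/7) · 40 = 800/7.
Change in producer surplus = 800/7 - 3362/7 = -366.

-366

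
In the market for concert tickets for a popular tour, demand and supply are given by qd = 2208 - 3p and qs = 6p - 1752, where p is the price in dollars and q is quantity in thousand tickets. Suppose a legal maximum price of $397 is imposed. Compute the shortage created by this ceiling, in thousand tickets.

387

Equilibrium: 2208 - 3p = 6p - 1752, so 3960 = 9p and p* = 440, q* = 888.
Since 397 < 440, the ceiling is binding.
At p = 397: qd = 2208 - 3·397 = 1017 and qs = 6·397 - 1752 = 630.
Shortage = qd - qs = 1017 - 630 = 387.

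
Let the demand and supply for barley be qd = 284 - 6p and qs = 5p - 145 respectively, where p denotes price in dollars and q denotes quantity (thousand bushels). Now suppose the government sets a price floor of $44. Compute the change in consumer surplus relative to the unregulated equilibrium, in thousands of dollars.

Setting quantity demanded equal to quantity supplied, 284 - 6p = 5p - 145, gives p* = 39 and q* = 50.
Because the floor (44) lies above the market-clearing price, it is binding.
At p = 44: qd = 284 - 6·44 = 20 and qs = 5·44 - 145 = 75.
Consumer surplus without the control is ½ · (142/3 - 39) · 50 = 625/3.
With the floor, consumers buy 20 units at 44, so CS = ½ · (142/3 - 44) · 20 = 100/3.
Change in consumer surplus = 100/3 - 625/3 = -175.

-175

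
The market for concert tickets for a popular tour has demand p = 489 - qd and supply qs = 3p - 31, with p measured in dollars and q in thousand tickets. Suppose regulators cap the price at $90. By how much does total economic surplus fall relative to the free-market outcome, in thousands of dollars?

9600

Rearranging demand gives qd = 489 - p. Without the control the market clears where 489 - p = 3p - 31, i.e. p* = 130 and q* = 359.
The ceiling of 90 is below the equilibrium price 130, so it binds.
At p = 90: qd = 489 - 90 = 399 and qs = 3·90 - 31 = 239.
Quantity traded falls to 239. At q = 239 the demand price is 489 - 239 = 250 and the supply price is (31 + 239)/3 = 90.
Deadweight loss = ½ · (250 - 90) · (359 - 239) = ½ · 160 · 120 = 9600.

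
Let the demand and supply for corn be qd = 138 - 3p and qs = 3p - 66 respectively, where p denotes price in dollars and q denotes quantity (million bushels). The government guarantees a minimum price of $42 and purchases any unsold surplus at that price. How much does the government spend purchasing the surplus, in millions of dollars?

Equilibrium: 138 - 3p = 3p - 66, so 204 = 6p and p* = 34, q* = 36.
The floor of 42 is above the equilibrium price 34, so it binds.
At p = 42: qd = 138 - 3·42 = 12 and qs = 3·42 - 66 = 60.
Surplus = qs - qd = 48.
Government expenditure = surplus × support price = 48 × 42 = 2016.

2016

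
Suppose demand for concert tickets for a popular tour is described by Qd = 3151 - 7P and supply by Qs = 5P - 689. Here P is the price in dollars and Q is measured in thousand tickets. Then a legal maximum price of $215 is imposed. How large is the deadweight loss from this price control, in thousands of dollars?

47250

In a free market, 3151 - 7P = 5P - 689 gives the equilibrium P* = 320, Q* = 911.
Because the ceiling (215) lies below the market-clearing price, it is binding.
At P = 215: Qd = 3151 - 7·215 = 1646 and Qs = 5·215 - 689 = 386.
Quantity traded falls to 386. At Q = 386 the demand price is (3151 - 386)/7 = 395 and the supply price is (689 + 386)/5 = 215.
Deadweight loss = ½ · (395 - 215) · (911 - 386) = ½ · 180 · 525 = 47250.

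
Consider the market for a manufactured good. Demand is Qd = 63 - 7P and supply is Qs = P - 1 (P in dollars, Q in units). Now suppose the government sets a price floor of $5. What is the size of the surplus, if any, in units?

0

In a free market, 63 - 7P = P - 1 gives the equilibrium P* = 8, Q* = 7.
The floor of 5 is below the equilibrium price 8, so it is not binding; the market clears at P* = 8, Q* = 7.
Since the control does not bind, there is no surplus.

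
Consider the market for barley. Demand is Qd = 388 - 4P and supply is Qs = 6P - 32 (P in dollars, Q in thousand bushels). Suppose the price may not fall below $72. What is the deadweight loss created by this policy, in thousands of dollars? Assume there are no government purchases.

3000

Equilibrium: 388 - 4P = 6P - 32, so 420 = 10P and P* = 42, Q* = 220.
Because the floor (72) lies above the market-clearing price, it is binding.
At P = 72: Qd = 388 - 4·72 = 100 and Qs = 6·72 - 32 = 400.
Quantity traded falls to 100. At Q = 100 the demand price is (388 - 100)/4 = 72 and the supply price is (32 + 100)/6 = 22.
Deadweight loss = ½ · (72 - 22) · (220 - 100) = ½ · 50 · 120 = 3000.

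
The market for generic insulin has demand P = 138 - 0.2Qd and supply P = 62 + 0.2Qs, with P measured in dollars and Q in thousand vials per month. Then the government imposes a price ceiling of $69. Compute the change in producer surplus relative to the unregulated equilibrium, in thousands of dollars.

-3487.5

Rearranging demand gives Qd = 690 - 5P; rearranging supply gives Qs = 5P - 310. In a free market, 690 - 5P = 5P - 310 gives the equilibrium P* = 100, Q* = 190.
The ceiling of 69 is below the equilibrium price 100, so it binds.
At P = 69: Qd = 690 - 5·69 = 345 and Qs = 5·69 - 310 = 35.
Producer surplus without the control is ½ · (100 - 62) · 190 = 3610.
With the ceiling, producers sell 35 units at 69, so PS = ½ · (69 - 62) · 35 = 122.5.
Change in producer surplus = 122.5 - 3610 = -3487.5.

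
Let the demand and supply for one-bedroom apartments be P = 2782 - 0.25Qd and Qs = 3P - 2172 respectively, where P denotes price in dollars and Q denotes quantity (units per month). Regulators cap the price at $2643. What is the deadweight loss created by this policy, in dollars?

Rearranging demand gives Qd = 11128 - 4P. Without the control the market clears where 11128 - 4P = 3P - 2172, i.e. P* = 1900 and Q* = 3528.
Since 2643 is above P* = 1900, the ceiling does not bind and the free-market outcome prevails.
Since the control does not bind, no trades are prevented and deadweight loss is zero.

0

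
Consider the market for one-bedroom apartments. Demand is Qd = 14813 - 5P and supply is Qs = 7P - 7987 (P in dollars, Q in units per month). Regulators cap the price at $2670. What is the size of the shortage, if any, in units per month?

Without the control the market clears where 14813 - 5P = 7P - 7987, i.e. P* = 1900 and Q* = 5313.
Since 2670 is above P* = 1900, the ceiling does not bind and the free-market outcome prevails.
Since the control does not bind, there is no shortage.

0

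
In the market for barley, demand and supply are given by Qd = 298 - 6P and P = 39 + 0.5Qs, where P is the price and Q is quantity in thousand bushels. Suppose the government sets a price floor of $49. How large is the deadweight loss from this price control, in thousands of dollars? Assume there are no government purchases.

48

Rearranging supply gives Qs = 2P - 78. Equilibrium: 298 - 6P = 2P - 78, so 376 = 8P and P* = 47, Q* = 16.
Because the floor (49) lies above the market-clearing price, it is binding.
At P = 49: Qd = 298 - 6·49 = 4 and Qs = 2·49 - 78 = 20.
Quantity traded falls to 4. At Q = 4 the demand price is (298 - 4)/6 = 49 and the supply price is (78 + 4)/2 = 41.
Deadweight loss = ½ · (49 - 41) · (16 - 4) = ½ · 8 · 12 = 48.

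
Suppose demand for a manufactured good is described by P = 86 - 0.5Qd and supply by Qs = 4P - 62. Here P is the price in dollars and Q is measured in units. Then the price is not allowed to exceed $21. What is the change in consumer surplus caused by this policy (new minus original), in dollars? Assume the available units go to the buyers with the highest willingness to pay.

Rearranging demand gives Qd = 172 - 2P. In a free market, 172 - 2P = 4P - 62 gives the equilibrium P* = 39, Q* = 94.
The ceiling of 21 is below the equilibrium price 39, so it binds.
At P = 21: Qd = 172 - 2·21 = 130 and Qs = 4·21 - 62 = 22.
Consumer surplus without the control is ½ · (86 - 39) · 94 = 2209.
With the ceiling, 22 units are sold at 21 (assume they go to the highest-value buyers). The demand price at Q = 22 is 75, so CS = ½ · [(86 - 21) + (75 - 21)] · 22 = 1309.
Change in consumer surplus = 1309 - 2209 = -900.

-900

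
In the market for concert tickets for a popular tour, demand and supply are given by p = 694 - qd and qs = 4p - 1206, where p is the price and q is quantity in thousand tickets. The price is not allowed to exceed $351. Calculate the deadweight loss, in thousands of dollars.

Rearranging demand gives qd = 694 - p. Equilibrium: 694 - p = 4p - 1206, so 1900 = 5p and p* = 380, q* = 314.
The ceiling of 351 is below the equilibrium price 380, so it binds.
At p = 351: qd = 694 - 351 = 343 and qs = 4·351 - 1206 = 198.
Quantity traded falls to 198. At q = 198 the demand price is 694 - 198 = 496 and the supply price is (1206 + 198)/4 = 351.
Deadweight loss = ½ · (496 - 351) · (314 - 198) = ½ · 145 · 116 = 8410.

8410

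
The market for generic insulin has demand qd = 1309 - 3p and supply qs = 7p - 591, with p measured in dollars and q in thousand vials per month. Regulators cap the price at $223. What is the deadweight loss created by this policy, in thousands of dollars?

0

Setting quantity demanded equal to quantity supplied, 1309 - 3p = 7p - 591, gives p* = 190 and q* = 739.
The ceiling of 223 is above the equilibrium price 190, so it is not binding; the market clears at p* = 190, q* = 739.
Since the control does not bind, no trades are prevented and deadweight loss is zero.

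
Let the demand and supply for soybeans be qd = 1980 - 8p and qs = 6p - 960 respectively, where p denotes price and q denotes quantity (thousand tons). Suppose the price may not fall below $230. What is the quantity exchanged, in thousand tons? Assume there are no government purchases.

Without the control the market clears where 1980 - 8p = 6p - 960, i.e. p* = 210 and q* = 300.
Because the floor (230) lies above the market-clearing price, it is binding.
At p = 230: qd = 1980 - 8·230 = 140 and qs = 6·230 - 960 = 420.
The quantity actually transacted is the short side, demand: 140.

140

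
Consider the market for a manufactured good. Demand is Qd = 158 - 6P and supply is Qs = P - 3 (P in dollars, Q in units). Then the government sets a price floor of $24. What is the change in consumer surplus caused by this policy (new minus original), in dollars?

Without the control the market clears where 158 - 6P = P - 3, i.e. P* = 23 and Q* = 20.
Since 24 > 23, the floor is binding.
At P = 24: Qd = 158 - 6·24 = 14 and Qs = 24 - 3 = 21.
Consumer surplus without the control is ½ · (79/3 - 23) · 20 = 100/3.
With the floor, consumers buy 14 units at 24, so CS = ½ · (79/3 - 24) · 14 = 49/3.
Change in consumer surplus = 49/3 - 100/3 = -17.

-17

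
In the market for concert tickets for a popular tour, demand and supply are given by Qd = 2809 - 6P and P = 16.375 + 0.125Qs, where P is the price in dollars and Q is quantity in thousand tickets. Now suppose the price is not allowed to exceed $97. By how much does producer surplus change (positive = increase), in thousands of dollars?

-123961

Rearranging supply gives Qs = 8P - 131. In a free market, 2809 - 6P = 8P - 131 gives the equilibrium P* = 210, Q* = 1549.
Because the ceiling (97) lies below the market-clearing price, it is binding.
At P = 97: Qd = 2809 - 6·97 = 2227 and Qs = 8·97 - 131 = 645.
Producer surplus without the control is ½ · (210 - 16.375) · 1549 = 149962.5625.
With the ceiling, producers sell 645 units at 97, so PS = ½ · (97 - 16.375) · 645 = 26001.5625.
Change in producer surplus = 26001.5625 - 149962.5625 = -123961.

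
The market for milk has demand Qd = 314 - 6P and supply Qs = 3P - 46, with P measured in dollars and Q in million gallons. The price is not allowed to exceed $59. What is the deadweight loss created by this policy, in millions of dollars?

0

In a free market, 314 - 6P = 3P - 46 gives the equilibrium P* = 40, Q* = 74.
Since 59 is above P* = 40, the ceiling does not bind and the free-market outcome prevails.
Since the control does not bind, no trades are prevented and deadweight loss is zero.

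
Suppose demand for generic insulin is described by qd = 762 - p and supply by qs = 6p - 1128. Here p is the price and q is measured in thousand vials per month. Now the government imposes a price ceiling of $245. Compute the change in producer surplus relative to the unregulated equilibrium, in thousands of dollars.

-10425

Without the control the market clears where 762 - p = 6p - 1128, i.e. p* = 270 and q* = 492.
The ceiling of 245 is below the equilibrium price 270, so it binds.
At p = 245: qd = 762 - 245 = 517 and qs = 6·245 - 1128 = 342.
Producer surplus without the control is ½ · (270 - 188) · 492 = 20172.
With the ceiling, producers sell 342 units at 245, so PS = ½ · (245 - 188) · 342 = 9747.
Change in producer surplus = 9747 - 20172 = -10425.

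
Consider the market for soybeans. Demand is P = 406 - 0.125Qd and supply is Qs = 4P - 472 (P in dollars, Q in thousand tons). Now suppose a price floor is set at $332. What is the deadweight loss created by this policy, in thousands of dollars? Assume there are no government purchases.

Rearranging demand gives Qd = 3248 - 8P. Equilibrium: 3248 - 8P = 4P - 472, so 3720 = 12P and P* = 310, Q* = 768.
Because the floor (332) lies above the market-clearing price, it is binding.
At P = 332: Qd = 3248 - 8·332 = 592 and Qs = 4·332 - 472 = 856.
Quantity traded falls to 592. At Q = 592 the demand price is (3248 - 592)/8 = 332 and the supply price is (472 + 592)/4 = 266.
Deadweight loss = ½ · (332 - 266) · (768 - 592) = ½ · 66 · 176 = 5808.

5808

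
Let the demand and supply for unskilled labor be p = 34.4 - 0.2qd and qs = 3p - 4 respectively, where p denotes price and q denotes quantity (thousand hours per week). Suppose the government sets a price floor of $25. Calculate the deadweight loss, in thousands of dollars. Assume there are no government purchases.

60

Rearranging demand gives qd = 172 - 5p. Setting quantity demanded equal to quantity supplied, 172 - 5p = 3p - 4, gives p* = 22 and q* = 62.
Because the floor (25) lies above the market-clearing price, it is binding.
At p = 25: qd = 172 - 5·25 = 47 and qs = 3·25 - 4 = 71.
Quantity traded falls to 47. At q = 47 the demand price is (172 - 47)/5 = 25 and the supply price is (4 + 47)/3 = 17.
Deadweight loss = ½ · (25 - 17) · (62 - 47) = ½ · 8 · 15 = 60.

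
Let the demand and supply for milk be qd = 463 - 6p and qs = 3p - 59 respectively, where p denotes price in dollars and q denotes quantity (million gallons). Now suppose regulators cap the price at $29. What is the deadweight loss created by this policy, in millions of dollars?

1892.25

In a free market, 463 - 6p = 3p - 59 gives the equilibrium p* = 58, q* = 115.
The ceiling of 29 is below the equilibrium price 58, so it binds.
At p = 29: qd = 463 - 6·29 = 289 and qs = 3·29 - 59 = 28.
Quantity traded falls to 28. At q = 28 the demand price is (463 - 28)/6 = 72.5 and the supply price is (59 + 28)/3 = 29.
Deadweight loss = ½ · (72.5 - 29) · (115 - 28) = ½ · 43.5 · 87 = 1892.25.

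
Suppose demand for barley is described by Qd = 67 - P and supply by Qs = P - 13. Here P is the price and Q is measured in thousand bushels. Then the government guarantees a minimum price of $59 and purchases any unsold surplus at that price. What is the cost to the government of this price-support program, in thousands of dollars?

Without the control the market clears where 67 - P = P - 13, i.e. P* = 40 and Q* = 27.
The floor of 59 is above the equilibrium price 40, so it binds.
At P = 59: Qd = 67 - 59 = 8 and Qs = 59 - 13 = 46.
Surplus = Qs - Qd = 38.
Government expenditure = surplus × support price = 38 × 59 = 2242.

2242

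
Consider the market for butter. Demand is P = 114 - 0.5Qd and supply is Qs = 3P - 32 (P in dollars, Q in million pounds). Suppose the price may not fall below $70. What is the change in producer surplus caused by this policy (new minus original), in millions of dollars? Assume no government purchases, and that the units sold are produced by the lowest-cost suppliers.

Rearranging demand gives Qd = 228 - 2P. In a free market, 228 - 2P = 3P - 32 gives the equilibrium P* = 52, Q* = 124.
The floor of 70 is above the equilibrium price 52, so it binds.
At P = 70: Qd = 228 - 2·70 = 88 and Qs = 3·70 - 32 = 178.
Producer surplus without the control is ½ · (52 - 32/3) · 124 = 7688/3.
With the floor, 88 units are sold at 70. The supply price at Q = 88 is 40, so PS = ½ · [(70 - 32/3) + (70 - 40)] · 88 = 11792/3.
Change in producer surplus = 11792/3 - 7688/3 = 1368.

1368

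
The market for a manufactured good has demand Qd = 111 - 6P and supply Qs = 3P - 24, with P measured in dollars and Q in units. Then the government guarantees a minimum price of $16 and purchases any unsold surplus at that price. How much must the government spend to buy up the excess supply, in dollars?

144

Without the control the market clears where 111 - 6P = 3P - 24, i.e. P* = 15 and Q* = 21.
The floor of 16 is above the equilibrium price 15, so it binds.
At P = 16: Qd = 111 - 6·16 = 15 and Qs = 3·16 - 24 = 24.
Surplus = Qs - Qd = 9.
Government expenditure = surplus × support price = 9 × 16 = 144.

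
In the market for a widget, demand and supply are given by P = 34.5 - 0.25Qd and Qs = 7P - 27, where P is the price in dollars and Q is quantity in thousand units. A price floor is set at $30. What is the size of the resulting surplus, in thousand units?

165

Rearranging demand gives Qd = 138 - 4P. Setting quantity demanded equal to quantity supplied, 138 - 4P = 7P - 27, gives P* = 15 and Q* = 78.
Since 30 > 15, the floor is binding.
At P = 30: Qd = 138 - 4·30 = 18 and Qs = 7·30 - 27 = 183.
Surplus = Qs - Qd = 183 - 18 = 165.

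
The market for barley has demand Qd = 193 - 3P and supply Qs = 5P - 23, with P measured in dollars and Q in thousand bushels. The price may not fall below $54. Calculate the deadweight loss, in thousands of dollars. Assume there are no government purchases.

In a free market, 193 - 3P = 5P - 23 gives the equilibrium P* = 27, Q* = 112.
Because the floor (54) lies above the market-clearing price, it is binding.
At P = 54: Qd = 193 - 3·54 = 31 and Qs = 5·54 - 23 = 247.
Quantity traded falls to 31. At Q = 31 the demand price is (193 - 31)/3 = 54 and the supply price is (23 + 31)/5 = 10.8.
Deadweight loss = ½ · (54 - 10.8) · (112 - 31) = ½ · 43.2 · 81 = 1749.6.

1749.6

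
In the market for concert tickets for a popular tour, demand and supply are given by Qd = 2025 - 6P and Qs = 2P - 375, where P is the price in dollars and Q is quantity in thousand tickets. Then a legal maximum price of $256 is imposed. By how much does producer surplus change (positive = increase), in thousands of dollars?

Without the control the market clears where 2025 - 6P = 2P - 375, i.e. P* = 300 and Q* = 225.
Because the ceiling (256) lies below the market-clearing price, it is binding.
At P = 256: Qd = 2025 - 6·256 = 489 and Qs = 2·256 - 375 = 137.
Producer surplus without the control is ½ · (300 - 187.5) · 225 = 12656.25.
With the ceiling, producers sell 137 units at 256, so PS = ½ · (256 - 187.5) · 137 = 4692.25.
Change in producer surplus = 4692.25 - 12656.25 = -7964.

-7964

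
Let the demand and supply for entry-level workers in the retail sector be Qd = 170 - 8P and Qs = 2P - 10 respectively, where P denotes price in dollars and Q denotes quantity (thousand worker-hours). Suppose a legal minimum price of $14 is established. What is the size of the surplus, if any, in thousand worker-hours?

0

In a free market, 170 - 8P = 2P - 10 gives the equilibrium P* = 18, Q* = 26.
Since 14 is below P* = 18, the floor does not bind and the free-market outcome prevails.
Since the control does not bind, there is no surplus.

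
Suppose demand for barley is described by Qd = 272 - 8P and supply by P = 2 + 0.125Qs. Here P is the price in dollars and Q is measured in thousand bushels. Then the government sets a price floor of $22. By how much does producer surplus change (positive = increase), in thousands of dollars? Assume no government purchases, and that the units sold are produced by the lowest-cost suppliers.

Rearranging supply gives Qs = 8P - 16. Setting quantity demanded equal to quantity supplied, 272 - 8P = 8P - 16, gives P* = 18 and Q* = 128.
Since 22 > 18, the floor is binding.
At P = 22: Qd = 272 - 8·22 = 96 and Qs = 8·22 - 16 = 160.
Producer surplus without the control is ½ · (18 - 2) · 128 = 1024.
With the floor, 96 units are sold at 22. The supply price at Q = 96 is 14, so PS = ½ · [(22 - 2) + (22 - 14)] · 96 = 1344.
Change in producer surplus = 1344 - 1024 = 320.

320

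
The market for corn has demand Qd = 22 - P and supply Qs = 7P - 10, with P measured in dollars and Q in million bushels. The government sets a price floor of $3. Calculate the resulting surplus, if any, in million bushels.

Without the control the market clears where 22 - P = 7P - 10, i.e. P* = 4 and Q* = 18.
The floor of 3 is below the equilibrium price 4, so it is not binding; the market clears at P* = 4, Q* = 18.
Since the control does not bind, there is no surplus.

0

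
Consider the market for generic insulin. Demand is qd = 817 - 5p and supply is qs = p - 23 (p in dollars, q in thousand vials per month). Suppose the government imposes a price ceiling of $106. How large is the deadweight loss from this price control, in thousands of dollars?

693.6

Setting quantity demanded equal to quantity supplied, 817 - 5p = p - 23, gives p* = 140 and q* = 117.
Because the ceiling (106) lies below the market-clearing price, it is binding.
At p = 106: qd = 817 - 5·106 = 287 and qs = 106 - 23 = 83.
Quantity traded falls to 83. At q = 83 the demand price is (817 - 83)/5 = 146.8 and the supply price is 23 + 83 = 106.
Deadweight loss = ½ · (146.8 - 106) · (117 - 83) = ½ · 40.8 · 34 = 693.6.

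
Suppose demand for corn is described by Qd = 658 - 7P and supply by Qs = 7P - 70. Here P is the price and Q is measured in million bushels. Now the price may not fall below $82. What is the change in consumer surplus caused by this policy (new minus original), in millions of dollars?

Equilibrium: 658 - 7P = 7P - 70, so 728 = 14P and P* = 52, Q* = 294.
Since 82 > 52, the floor is binding.
At P = 82: Qd = 658 - 7·82 = 84 and Qs = 7·82 - 70 = 504.
Consumer surplus without the control is ½ · (94 - 52) · 294 = 6174.
With the floor, consumers buy 84 units at 82, so CS = ½ · (94 - 82) · 84 = 504.
Change in consumer surplus = 504 - 6174 = -5670.

-5670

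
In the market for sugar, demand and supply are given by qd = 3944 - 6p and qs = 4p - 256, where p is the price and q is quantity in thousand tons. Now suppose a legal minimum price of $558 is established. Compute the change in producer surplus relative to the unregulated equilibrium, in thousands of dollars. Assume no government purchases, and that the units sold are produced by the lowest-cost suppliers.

-3450

Equilibrium: 3944 - 6p = 4p - 256, so 4200 = 10p and p* = 420, q* = 1424.
Because the floor (558) lies above the market-clearing price, it is binding.
At p = 558: qd = 3944 - 6·558 = 596 and qs = 4·558 - 256 = 1976.
Producer surplus without the control is ½ · (420 - 64) · 1424 = 253472.
With the floor, 596 units are sold at 558. The supply price at q = 596 is 213, so PS = ½ · [(558 - 64) + (558 - 213)] · 596 = 250022.
Change in producer surplus = 250022 - 253472 = -3450.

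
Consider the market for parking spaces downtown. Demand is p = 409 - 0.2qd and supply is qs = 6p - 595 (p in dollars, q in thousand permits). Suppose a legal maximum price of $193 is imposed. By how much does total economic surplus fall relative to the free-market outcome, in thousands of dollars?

Rearranging demand gives qd = 2045 - 5p. Without the control the market clears where 2045 - 5p = 6p - 595, i.e. p* = 240 and q* = 845.
Because the ceiling (193) lies below the market-clearing price, it is binding.
At p = 193: qd = 2045 - 5·193 = 1080 and qs = 6·193 - 595 = 563.
Quantity traded falls to 563. At q = 563 the demand price is (2045 - 563)/5 = 296.4 and the supply price is (595 + 563)/6 = 193.
Deadweight loss = ½ · (296.4 - 193) · (845 - 563) = ½ · 103.4 · 282 = 14579.4.

14579.4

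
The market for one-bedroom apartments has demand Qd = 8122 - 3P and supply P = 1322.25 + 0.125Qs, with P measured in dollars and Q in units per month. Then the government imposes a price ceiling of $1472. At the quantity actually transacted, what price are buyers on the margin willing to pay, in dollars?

Rearranging supply gives Qs = 8P - 10578. Equilibrium: 8122 - 3P = 8P - 10578, so 18700 = 11P and P* = 1700, Q* = 3022.
Since 1472 < 1700, the ceiling is binding.
At P = 1472: Qd = 8122 - 3·1472 = 3706 and Qs = 8·1472 - 10578 = 1198.
Only 1198 units reach the market. On the demand curve, the marginal buyer's willingness to pay at Q = 1198 is (8122 - 1198)/3 = 2308.

2308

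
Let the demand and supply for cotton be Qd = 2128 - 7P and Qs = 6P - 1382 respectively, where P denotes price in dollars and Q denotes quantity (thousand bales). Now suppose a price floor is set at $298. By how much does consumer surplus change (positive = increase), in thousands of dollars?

-3920

Equilibrium: 2128 - 7P = 6P - 1382, so 3510 = 13P and P* = 270, Q* = 238.
Because the floor (298) lies above the market-clearing price, it is binding.
At P = 298: Qd = 2128 - 7·298 = 42 and Qs = 6·298 - 1382 = 406.
Consumer surplus without the control is ½ · (304 - 270) · 238 = 4046.
With the floor, consumers buy 42 units at 298, so CS = ½ · (304 - 298) · 42 = 126.
Change in consumer surplus = 126 - 4046 = -3920.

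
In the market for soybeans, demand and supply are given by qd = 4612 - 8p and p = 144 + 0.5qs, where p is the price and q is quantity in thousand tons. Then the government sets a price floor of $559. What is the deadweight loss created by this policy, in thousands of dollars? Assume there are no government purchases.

Rearranging supply gives qs = 2p - 288. Setting quantity demanded equal to quantity supplied, 4612 - 8p = 2p - 288, gives p* = 490 and q* = 692.
Because the floor (559) lies above the market-clearing price, it is binding.
At p = 559: qd = 4612 - 8·559 = 140 and qs = 2·559 - 288 = 830.
Quantity traded falls to 140. At q = 140 the demand price is (4612 - 140)/8 = 559 and the supply price is (288 + 140)/2 = 214.
Deadweight loss = ½ · (559 - 214) · (692 - 140) = ½ · 345 · 552 = 95220.

95220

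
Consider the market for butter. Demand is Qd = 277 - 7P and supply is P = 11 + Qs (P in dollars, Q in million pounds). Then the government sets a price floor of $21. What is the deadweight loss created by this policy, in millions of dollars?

0

Rearranging supply gives Qs = P - 11. Setting quantity demanded equal to quantity supplied, 277 - 7P = P - 11, gives P* = 36 and Q* = 25.
The floor of 21 is below the equilibrium price 36, so it is not binding; the market clears at P* = 36, Q* = 25.
Since the control does not bind, no trades are prevented and deadweight loss is zero.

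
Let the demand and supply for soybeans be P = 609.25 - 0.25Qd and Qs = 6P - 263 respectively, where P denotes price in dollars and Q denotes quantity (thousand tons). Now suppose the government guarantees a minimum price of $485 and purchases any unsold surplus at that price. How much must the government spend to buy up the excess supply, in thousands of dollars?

1042750

Rearranging demand gives Qd = 2437 - 4P. Equilibrium: 2437 - 4P = 6P - 263, so 2700 = 10P and P* = 270, Q* = 1357.
The floor of 485 is above the equilibrium price 270, so it binds.
At P = 485: Qd = 2437 - 4·485 = 497 and Qs = 6·485 - 263 = 2647.
Surplus = Qs - Qd = 2150.
Government expenditure = surplus × support price = 2150 × 485 = 1042750.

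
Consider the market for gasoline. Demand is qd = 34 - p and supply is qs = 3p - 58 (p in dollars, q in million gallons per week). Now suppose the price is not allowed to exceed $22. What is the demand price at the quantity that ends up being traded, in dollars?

Setting quantity demanded equal to quantity supplied, 34 - p = 3p - 58, gives p* = 23 and q* = 11.
Because the ceiling (22) lies below the market-clearing price, it is binding.
At p = 22: qd = 34 - 22 = 12 and qs = 3·22 - 58 = 8.
Only 8 units reach the market. On the demand curve, the marginal buyer's willingness to pay at q = 8 is (34 - 8) = 26.

26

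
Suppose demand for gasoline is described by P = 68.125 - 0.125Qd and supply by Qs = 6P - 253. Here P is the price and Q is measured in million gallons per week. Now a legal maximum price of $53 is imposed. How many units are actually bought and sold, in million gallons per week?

Rearranging demand gives Qd = 545 - 8P. Setting quantity demanded equal to quantity supplied, 545 - 8P = 6P - 253, gives P* = 57 and Q* = 89.
Because the ceiling (53) lies below the market-clearing price, it is binding.
At P = 53: Qd = 545 - 8·53 = 121 and Qs = 6·53 - 253 = 65.
The quantity actually transacted is the short side, supply: 65.

65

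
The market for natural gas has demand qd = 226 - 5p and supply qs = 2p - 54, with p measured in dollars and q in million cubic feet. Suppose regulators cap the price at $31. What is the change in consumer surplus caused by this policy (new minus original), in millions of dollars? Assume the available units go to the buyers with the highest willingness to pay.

Equilibrium: 226 - 5p = 2p - 54, so 280 = 7p and p* = 40, q* = 26.
Since 31 < 40, the ceiling is binding.
At p = 31: qd = 226 - 5·31 = 71 and qs = 2·31 - 54 = 8.
Consumer surplus without the control is ½ · (45.2 - 40) · 26 = 67.6.
With the ceiling, 8 units are sold at 31 (assume they go to the highest-value buyers). The demand price at q = 8 is 43.6, so CS = ½ · [(45.2 - 31) + (43.6 - 31)] · 8 = 107.2.
Change in consumer surplus = 107.2 - 67.6 = 39.6.

39.6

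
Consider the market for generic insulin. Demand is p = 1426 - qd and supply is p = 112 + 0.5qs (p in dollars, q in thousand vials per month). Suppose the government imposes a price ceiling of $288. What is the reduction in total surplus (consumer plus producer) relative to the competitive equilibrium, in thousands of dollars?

Rearranging demand gives qd = 1426 - p; rearranging supply gives qs = 2p - 224. In a free market, 1426 - p = 2p - 224 gives the equilibrium p* = 550, q* = 876.
The ceiling of 288 is below the equilibrium price 550, so it binds.
At p = 288: qd = 1426 - 288 = 1138 and qs = 2·288 - 224 = 352.
Quantity traded falls to 352. At q = 352 the demand price is 1426 - 352 = 1074 and the supply price is (224 + 352)/2 = 288.
Deadweight loss = ½ · (1074 - 288) · (876 - 352) = ½ · 786 · 524 = 205932.

205932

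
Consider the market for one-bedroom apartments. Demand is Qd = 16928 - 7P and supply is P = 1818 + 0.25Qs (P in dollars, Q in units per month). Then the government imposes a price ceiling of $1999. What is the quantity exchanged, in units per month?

724

Rearranging supply gives Qs = 4P - 7272. Without the control the market clears where 16928 - 7P = 4P - 7272, i.e. P* = 2200 and Q* = 1528.
The ceiling of 1999 is below the equilibrium price 2200, so it binds.
At P = 1999: Qd = 16928 - 7·1999 = 2935 and Qs = 4·1999 - 7272 = 724.
The quantity actually transacted is the short side, supply: 724.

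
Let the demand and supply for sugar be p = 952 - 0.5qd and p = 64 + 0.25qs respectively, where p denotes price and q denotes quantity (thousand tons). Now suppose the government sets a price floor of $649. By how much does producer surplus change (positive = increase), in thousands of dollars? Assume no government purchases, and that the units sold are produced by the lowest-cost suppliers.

Rearranging demand gives qd = 1904 - 2p; rearranging supply gives qs = 4p - 256. Without the control the market clears where 1904 - 2p = 4p - 256, i.e. p* = 360 and q* = 1184.
Since 649 > 360, the floor is binding.
At p = 649: qd = 1904 - 2·649 = 606 and qs = 4·649 - 256 = 2340.
Producer surplus without the control is ½ · (360 - 64) · 1184 = 175232.
With the floor, 606 units are sold at 649. The supply price at q = 606 is 215.5, so PS = ½ · [(649 - 64) + (649 - 215.5)] · 606 = 308605.5.
Change in producer surplus = 308605.5 - 175232 = 133373.5.

133373.5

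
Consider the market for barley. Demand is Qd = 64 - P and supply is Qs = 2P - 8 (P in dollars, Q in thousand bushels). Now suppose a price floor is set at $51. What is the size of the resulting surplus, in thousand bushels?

81

Without the control the market clears where 64 - P = 2P - 8, i.e. P* = 24 and Q* = 40.
Since 51 > 24, the floor is binding.
At P = 51: Qd = 64 - 51 = 13 and Qs = 2·51 - 8 = 94.
Surplus = Qs - Qd = 94 - 13 = 81.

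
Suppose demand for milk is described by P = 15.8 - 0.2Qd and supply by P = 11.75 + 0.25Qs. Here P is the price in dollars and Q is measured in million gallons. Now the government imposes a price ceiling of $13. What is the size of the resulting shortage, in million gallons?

Rearranging demand gives Qd = 79 - 5P; rearranging supply gives Qs = 4P - 47. In a free market, 79 - 5P = 4P - 47 gives the equilibrium P* = 14, Q* = 9.
The ceiling of 13 is below the equilibrium price 14, so it binds.
At P = 13: Qd = 79 - 5·13 = 14 and Qs = 4·13 - 47 = 5.
Shortage = Qd - Qs = 14 - 5 = 9.

9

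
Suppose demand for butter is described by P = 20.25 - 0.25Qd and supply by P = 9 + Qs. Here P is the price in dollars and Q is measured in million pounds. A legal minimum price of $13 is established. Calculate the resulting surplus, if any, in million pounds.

Rearranging demand gives Qd = 81 - 4P; rearranging supply gives Qs = P - 9. Setting quantity demanded equal to quantity supplied, 81 - 4P = P - 9, gives P* = 18 and Q* = 9.
Since 13 is below P* = 18, the floor does not bind and the free-market outcome prevails.
Since the control does not bind, there is no surplus.

0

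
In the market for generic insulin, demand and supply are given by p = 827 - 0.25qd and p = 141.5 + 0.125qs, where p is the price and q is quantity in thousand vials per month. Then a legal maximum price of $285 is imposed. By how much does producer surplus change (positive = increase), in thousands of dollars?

Rearranging demand gives qd = 3308 - 4p; rearranging supply gives qs = 8p - 1132. In a free market, 3308 - 4p = 8p - 1132 gives the equilibrium p* = 370, q* = 1828.
Because the ceiling (285) lies below the market-clearing price, it is binding.
At p = 285: qd = 3308 - 4·285 = 2168 and qs = 8·285 - 1132 = 1148.
Producer surplus without the control is ½ · (370 - 141.5) · 1828 = 208849.
With the ceiling, producers sell 1148 units at 285, so PS = ½ · (285 - 141.5) · 1148 = 82369.
Change in producer surplus = 82369 - 208849 = -126480.

-126480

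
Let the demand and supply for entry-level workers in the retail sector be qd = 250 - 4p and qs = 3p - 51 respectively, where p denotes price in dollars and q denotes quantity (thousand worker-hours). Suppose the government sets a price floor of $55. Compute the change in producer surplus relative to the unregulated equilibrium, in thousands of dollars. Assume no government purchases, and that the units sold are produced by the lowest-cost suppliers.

Setting quantity demanded equal to quantity supplied, 250 - 4p = 3p - 51, gives p* = 43 and q* = 78.
Because the floor (55) lies above the market-clearing price, it is binding.
At p = 55: qd = 250 - 4·55 = 30 and qs = 3·55 - 51 = 114.
Producer surplus without the control is ½ · (43 - 17) · 78 = 1014.
With the floor, 30 units are sold at 55. The supply price at q = 30 is 27, so PS = ½ · [(55 - 17) + (55 - 27)] · 30 = 990.
Change in producer surplus = 990 - 1014 = -24.

-24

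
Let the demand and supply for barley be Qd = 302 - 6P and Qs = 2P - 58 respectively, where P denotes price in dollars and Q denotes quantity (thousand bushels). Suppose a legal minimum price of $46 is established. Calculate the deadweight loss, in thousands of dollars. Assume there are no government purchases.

12

In a free market, 302 - 6P = 2P - 58 gives the equilibrium P* = 45, Q* = 32.
Because the floor (46) lies above the market-clearing price, it is binding.
At P = 46: Qd = 302 - 6·46 = 26 and Qs = 2·46 - 58 = 34.
Quantity traded falls to 26. At Q = 26 the demand price is (302 - 26)/6 = 46 and the supply price is (58 + 26)/2 = 42.
Deadweight loss = ½ · (46 - 42) · (32 - 26) = ½ · 4 · 6 = 12.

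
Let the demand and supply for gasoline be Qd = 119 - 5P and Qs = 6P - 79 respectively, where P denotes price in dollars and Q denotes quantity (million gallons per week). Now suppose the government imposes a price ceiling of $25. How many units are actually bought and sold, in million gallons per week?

29

Setting quantity demanded equal to quantity supplied, 119 - 5P = 6P - 79, gives P* = 18 and Q* = 29.
The ceiling of 25 is above the equilibrium price 18, so it is not binding; the market clears at P* = 18, Q* = 29.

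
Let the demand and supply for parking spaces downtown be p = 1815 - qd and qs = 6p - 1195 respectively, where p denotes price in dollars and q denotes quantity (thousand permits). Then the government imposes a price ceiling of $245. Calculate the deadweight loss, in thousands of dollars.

Rearranging demand gives qd = 1815 - p. In a free market, 1815 - p = 6p - 1195 gives the equilibrium p* = 430, q* = 1385.
The ceiling of 245 is below the equilibrium price 430, so it binds.
At p = 245: qd = 1815 - 245 = 1570 and qs = 6·245 - 1195 = 275.
Quantity traded falls to 275. At q = 275 the demand price is 1815 - 275 = 1540 and the supply price is (1195 + 275)/6 = 245.
Deadweight loss = ½ · (1540 - 245) · (1385 - 275) = ½ · 1295 · 1110 = 718725.

718725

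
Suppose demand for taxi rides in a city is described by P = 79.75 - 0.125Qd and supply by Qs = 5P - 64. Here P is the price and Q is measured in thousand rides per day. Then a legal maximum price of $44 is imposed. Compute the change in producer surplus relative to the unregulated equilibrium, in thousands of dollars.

-1810

Rearranging demand gives Qd = 638 - 8P. In a free market, 638 - 8P = 5P - 64 gives the equilibrium P* = 54, Q* = 206.
Since 44 < 54, the ceiling is binding.
At P = 44: Qd = 638 - 8·44 = 286 and Qs = 5·44 - 64 = 156.
Producer surplus without the control is ½ · (54 - 12.8) · 206 = 4243.6.
With the ceiling, producers sell 156 units at 44, so PS = ½ · (44 - 12.8) · 156 = 2433.6.
Change in producer surplus = 2433.6 - 4243.6 = -1810.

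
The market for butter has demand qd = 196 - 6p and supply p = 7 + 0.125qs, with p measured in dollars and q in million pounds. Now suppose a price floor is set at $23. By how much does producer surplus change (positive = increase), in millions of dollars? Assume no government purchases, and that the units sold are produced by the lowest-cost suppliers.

Rearranging supply gives qs = 8p - 56. Without the control the market clears where 196 - 6p = 8p - 56, i.e. p* = 18 and q* = 88.
The floor of 23 is above the equilibrium price 18, so it binds.
At p = 23: qd = 196 - 6·23 = 58 and qs = 8·23 - 56 = 128.
Producer surplus without the control is ½ · (18 - 7) · 88 = 484.
With the floor, 58 units are sold at 23. The supply price at q = 58 is 14.25, so PS = ½ · [(23 - 7) + (23 - 14.25)] · 58 = 717.75.
Change in producer surplus = 717.75 - 484 = 233.75.

233.75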